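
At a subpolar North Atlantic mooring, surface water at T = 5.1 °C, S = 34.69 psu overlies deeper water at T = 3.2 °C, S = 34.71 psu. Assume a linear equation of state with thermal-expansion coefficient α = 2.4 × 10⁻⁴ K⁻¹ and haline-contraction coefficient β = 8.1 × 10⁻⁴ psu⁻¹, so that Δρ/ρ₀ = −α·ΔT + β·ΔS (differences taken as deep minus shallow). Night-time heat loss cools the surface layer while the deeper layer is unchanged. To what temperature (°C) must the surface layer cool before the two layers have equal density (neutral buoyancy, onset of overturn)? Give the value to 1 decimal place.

Neutral buoyancy requires Δρ = 0, i.e. −α(T_deep − T_surf′) + β(S_deep − S_surf) = 0.
T_surf′ = T_deep − (β/α)·ΔS = 3.2 − (8.1 × 10⁻⁴/2.4 × 10⁻⁴)·(+0.02) = 3.133 °C.
Cooling required: 5.1 − (3.133) = 1.967 °C.

3.1 °C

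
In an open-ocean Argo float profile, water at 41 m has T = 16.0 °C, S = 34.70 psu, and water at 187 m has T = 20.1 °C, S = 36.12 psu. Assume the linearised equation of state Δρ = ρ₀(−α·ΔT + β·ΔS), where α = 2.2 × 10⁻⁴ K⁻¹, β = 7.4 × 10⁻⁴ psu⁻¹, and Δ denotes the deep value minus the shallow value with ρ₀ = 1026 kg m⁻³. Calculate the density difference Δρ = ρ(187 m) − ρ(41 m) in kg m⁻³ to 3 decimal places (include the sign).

+0.153 kg m⁻³

ΔT = +4.1 K, ΔS = +1.42 psu (deep − shallow).
Δρ/ρ₀ = −(2.2 × 10⁻⁴)(+4.1) + (7.4 × 10⁻⁴)(+1.42) = 1.488 × 10⁻⁴.
Δρ = 1026 × (1.488 × 10⁻⁴) = +0.153 kg m⁻³.
Positive Δρ: denser below, stable.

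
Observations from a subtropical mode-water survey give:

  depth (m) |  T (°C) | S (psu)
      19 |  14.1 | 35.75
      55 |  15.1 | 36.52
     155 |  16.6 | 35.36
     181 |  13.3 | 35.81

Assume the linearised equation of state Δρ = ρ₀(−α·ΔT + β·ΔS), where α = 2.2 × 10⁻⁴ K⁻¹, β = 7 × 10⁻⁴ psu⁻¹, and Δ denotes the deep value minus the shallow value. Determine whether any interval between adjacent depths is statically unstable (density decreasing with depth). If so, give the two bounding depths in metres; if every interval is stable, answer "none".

Evaluate Δρ/ρ₀ = −αΔT + βΔS across each adjacent pair:
  19–55 m: −αΔT+βΔS = −(2.2 × 10⁻⁴)(+1.0)+(7 × 10⁻⁴)(+0.77) = 3.2 × 10⁻⁴ → stable
  55–155 m: −αΔT+βΔS = −(2.2 × 10⁻⁴)(+1.5)+(7 × 10⁻⁴)(-1.16) = -1.1 × 10⁻³ → UNSTABLE
  155–181 m: −αΔT+βΔS = −(2.2 × 10⁻⁴)(-3.3)+(7 × 10⁻⁴)(+0.45) = 1.0 × 10⁻³ → stable
The 55–155 m interval has Δρ < 0: lighter water underlies denser water.

55–155 m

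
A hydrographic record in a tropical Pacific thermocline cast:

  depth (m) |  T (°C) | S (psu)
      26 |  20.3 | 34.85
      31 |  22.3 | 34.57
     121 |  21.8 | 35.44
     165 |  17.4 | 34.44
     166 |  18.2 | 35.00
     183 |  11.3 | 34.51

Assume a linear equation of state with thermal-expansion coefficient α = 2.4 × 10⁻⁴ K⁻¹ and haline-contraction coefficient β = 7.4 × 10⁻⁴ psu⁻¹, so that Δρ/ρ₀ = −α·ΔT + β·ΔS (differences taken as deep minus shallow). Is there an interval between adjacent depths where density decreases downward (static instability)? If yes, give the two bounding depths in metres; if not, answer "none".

26–31 m

Evaluate Δρ/ρ₀ = −αΔT + βΔS across each adjacent pair:
  26–31 m: −αΔT+βΔS = −(2.4 × 10⁻⁴)(+2.0)+(7.4 × 10⁻⁴)(-0.28) = -6.9 × 10⁻⁴ → UNSTABLE
  31–121 m: −αΔT+βΔS = −(2.4 × 10⁻⁴)(-0.5)+(7.4 × 10⁻⁴)(+0.87) = 7.6 × 10⁻⁴ → stable
  121–165 m: −αΔT+βΔS = −(2.4 × 10⁻⁴)(-4.4)+(7.4 × 10⁻⁴)(-1.00) = 3.2 × 10⁻⁴ → stable
  165–166 m: −αΔT+βΔS = −(2.4 × 10⁻⁴)(+0.8)+(7.4 × 10⁻⁴)(+0.56) = 2.2 × 10⁻⁴ → stable
  166–183 m: −αΔT+βΔS = −(2.4 × 10⁻⁴)(-6.9)+(7.4 × 10⁻⁴)(-0.49) = 1.3 × 10⁻³ → stable
The 26–31 m interval has Δρ < 0: lighter water underlies denser water.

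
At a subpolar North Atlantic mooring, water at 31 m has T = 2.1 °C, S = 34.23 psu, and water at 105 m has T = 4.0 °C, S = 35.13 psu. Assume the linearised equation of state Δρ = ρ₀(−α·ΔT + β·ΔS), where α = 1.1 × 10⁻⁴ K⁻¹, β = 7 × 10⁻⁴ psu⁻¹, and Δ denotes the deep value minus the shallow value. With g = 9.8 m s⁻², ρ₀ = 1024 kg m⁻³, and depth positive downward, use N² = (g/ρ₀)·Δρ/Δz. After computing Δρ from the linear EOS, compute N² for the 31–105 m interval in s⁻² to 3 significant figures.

ΔT = +1.9 K, ΔS = +0.90 psu (deep − shallow).
Δρ/ρ₀ = −αΔT + βΔS = -2.09 × 10⁻⁴ + 6.30 × 10⁻⁴ = 4.21 × 10⁻⁴, so Δρ ≈ 0.4311 kg m⁻³.
N² = (g/ρ₀)·Δρ/Δz = g·(Δρ/ρ₀)/Δz = 9.8 × 4.21 × 10⁻⁴ / 74 = 5.5754 × 10⁻⁵ s⁻² ≈ 5.58 × 10⁻⁵ s⁻².

5.58 × 10⁻⁵ s⁻²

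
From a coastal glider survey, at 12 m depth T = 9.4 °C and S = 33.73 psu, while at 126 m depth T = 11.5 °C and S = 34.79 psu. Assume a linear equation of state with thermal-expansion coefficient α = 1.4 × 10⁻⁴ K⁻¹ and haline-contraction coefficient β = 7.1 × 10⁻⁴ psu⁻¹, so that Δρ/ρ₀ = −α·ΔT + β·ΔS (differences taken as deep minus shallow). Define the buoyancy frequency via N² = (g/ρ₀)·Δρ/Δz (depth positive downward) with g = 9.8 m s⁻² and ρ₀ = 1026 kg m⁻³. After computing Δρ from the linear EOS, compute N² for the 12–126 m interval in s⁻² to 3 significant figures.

ΔT = +2.1 K, ΔS = +1.06 psu (deep − shallow).
Δρ/ρ₀ = −αΔT + βΔS = -2.94 × 10⁻⁴ + 7.526 × 10⁻⁴ = 4.586 × 10⁻⁴, so Δρ ≈ 0.4705 kg m⁻³.
N² = (g/ρ₀)·Δρ/Δz = g·(Δρ/ρ₀)/Δz = 9.8 × 4.586 × 10⁻⁴ / 114 = 3.9424 × 10⁻⁵ s⁻² ≈ 3.94 × 10⁻⁵ s⁻².

3.94 × 10⁻⁵ s⁻²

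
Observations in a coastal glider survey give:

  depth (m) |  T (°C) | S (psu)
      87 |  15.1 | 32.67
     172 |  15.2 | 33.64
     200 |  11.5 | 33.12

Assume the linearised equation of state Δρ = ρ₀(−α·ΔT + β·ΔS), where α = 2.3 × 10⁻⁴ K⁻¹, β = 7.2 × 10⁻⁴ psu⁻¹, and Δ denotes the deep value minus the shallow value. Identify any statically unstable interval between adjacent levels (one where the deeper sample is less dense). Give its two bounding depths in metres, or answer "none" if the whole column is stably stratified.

none

Evaluate Δρ/ρ₀ = −αΔT + βΔS across each adjacent pair:
  87–172 m: −αΔT+βΔS = −(2.3 × 10⁻⁴)(+0.1)+(7.2 × 10⁻⁴)(+0.97) = 6.8 × 10⁻⁴ → stable
  172–200 m: −αΔT+βΔS = −(2.3 × 10⁻⁴)(-3.7)+(7.2 × 10⁻⁴)(-0.52) = 4.8 × 10⁻⁴ → stable
Every interval has Δρ > 0: the column is stably stratified throughout.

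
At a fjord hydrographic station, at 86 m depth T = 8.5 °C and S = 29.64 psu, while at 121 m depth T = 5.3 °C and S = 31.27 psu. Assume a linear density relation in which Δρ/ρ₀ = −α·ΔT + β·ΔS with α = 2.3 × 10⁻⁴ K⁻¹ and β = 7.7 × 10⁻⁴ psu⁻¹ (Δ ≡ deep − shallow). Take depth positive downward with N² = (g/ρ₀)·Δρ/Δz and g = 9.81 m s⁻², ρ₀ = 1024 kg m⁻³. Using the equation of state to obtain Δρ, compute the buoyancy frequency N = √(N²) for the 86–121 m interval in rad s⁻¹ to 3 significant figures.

0.0236 rad s⁻¹

ΔT = -3.2 K, ΔS = +1.63 psu (deep − shallow).
Δρ/ρ₀ = −αΔT + βΔS = 7.36 × 10⁻⁴ + 1.2551 × 10⁻³ = 1.9911 × 10⁻³, so Δρ ≈ 2.039 kg m⁻³.
N² = (g/ρ₀)·Δρ/Δz = g·(Δρ/ρ₀)/Δz = 9.81 × 1.9911 × 10⁻³ / 35 = 5.5808 × 10⁻⁴ s⁻².
N = √(5.5808 × 10⁻⁴) = 0.023624 rad s⁻¹ ≈ 0.0236 rad s⁻¹.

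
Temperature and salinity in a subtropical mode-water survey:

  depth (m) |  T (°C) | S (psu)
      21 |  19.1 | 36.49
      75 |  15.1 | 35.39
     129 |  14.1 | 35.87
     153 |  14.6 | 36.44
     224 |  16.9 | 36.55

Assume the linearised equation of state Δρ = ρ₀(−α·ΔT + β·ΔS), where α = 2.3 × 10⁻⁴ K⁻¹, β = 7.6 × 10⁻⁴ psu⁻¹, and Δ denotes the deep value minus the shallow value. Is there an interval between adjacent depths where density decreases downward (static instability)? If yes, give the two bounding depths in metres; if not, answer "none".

153–224 m

Evaluate Δρ/ρ₀ = −αΔT + βΔS across each adjacent pair:
  21–75 m: −αΔT+βΔS = −(2.3 × 10⁻⁴)(-4.0)+(7.6 × 10⁻⁴)(-1.10) = 8.4 × 10⁻⁵ → stable
  75–129 m: −αΔT+βΔS = −(2.3 × 10⁻⁴)(-1.0)+(7.6 × 10⁻⁴)(+0.48) = 5.9 × 10⁻⁴ → stable
  129–153 m: −αΔT+βΔS = −(2.3 × 10⁻⁴)(+0.5)+(7.6 × 10⁻⁴)(+0.57) = 3.2 × 10⁻⁴ → stable
  153–224 m: −αΔT+βΔS = −(2.3 × 10⁻⁴)(+2.3)+(7.6 × 10⁻⁴)(+0.11) = -4.5 × 10⁻⁴ → UNSTABLE
The 153–224 m interval has Δρ < 0: lighter water underlies denser water.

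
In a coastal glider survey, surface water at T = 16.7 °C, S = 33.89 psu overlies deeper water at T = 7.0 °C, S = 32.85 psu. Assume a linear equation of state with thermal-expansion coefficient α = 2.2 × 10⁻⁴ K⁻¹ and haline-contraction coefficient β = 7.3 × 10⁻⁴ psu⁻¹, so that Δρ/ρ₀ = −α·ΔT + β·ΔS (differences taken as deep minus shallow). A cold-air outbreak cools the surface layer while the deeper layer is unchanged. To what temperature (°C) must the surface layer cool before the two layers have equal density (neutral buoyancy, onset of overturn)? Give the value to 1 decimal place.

10.5 °C

Neutral buoyancy requires Δρ = 0, i.e. −α(T_deep − T_surf′) + β(S_deep − S_surf) = 0.
T_surf′ = T_deep − (β/α)·ΔS = 7.0 − (7.3 × 10⁻⁴/2.2 × 10⁻⁴)·(-1.04) = 10.451 °C.
Cooling required: 16.7 − (10.451) = 6.249 °C.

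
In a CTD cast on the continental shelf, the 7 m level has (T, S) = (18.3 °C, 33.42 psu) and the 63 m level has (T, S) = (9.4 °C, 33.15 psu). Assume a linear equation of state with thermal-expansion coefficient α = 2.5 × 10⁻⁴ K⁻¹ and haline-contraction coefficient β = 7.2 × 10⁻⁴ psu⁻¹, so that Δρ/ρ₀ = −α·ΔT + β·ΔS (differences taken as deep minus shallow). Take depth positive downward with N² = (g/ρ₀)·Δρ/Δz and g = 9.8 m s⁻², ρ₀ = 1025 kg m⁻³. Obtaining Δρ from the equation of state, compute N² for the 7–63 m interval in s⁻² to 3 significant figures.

3.55 × 10⁻⁴ s⁻²

ΔT = -8.9 K, ΔS = -0.27 psu (deep − shallow).
Δρ/ρ₀ = −αΔT + βΔS = 2.225 × 10⁻³ − 1.944 × 10⁻⁴ = 2.0306 × 10⁻³, so Δρ ≈ 2.081 kg m⁻³.
N² = (g/ρ₀)·Δρ/Δz = g·(Δρ/ρ₀)/Δz = 9.8 × 2.0306 × 10⁻³ / 56 = 3.5536 × 10⁻⁴ s⁻² ≈ 3.55 × 10⁻⁴ s⁻².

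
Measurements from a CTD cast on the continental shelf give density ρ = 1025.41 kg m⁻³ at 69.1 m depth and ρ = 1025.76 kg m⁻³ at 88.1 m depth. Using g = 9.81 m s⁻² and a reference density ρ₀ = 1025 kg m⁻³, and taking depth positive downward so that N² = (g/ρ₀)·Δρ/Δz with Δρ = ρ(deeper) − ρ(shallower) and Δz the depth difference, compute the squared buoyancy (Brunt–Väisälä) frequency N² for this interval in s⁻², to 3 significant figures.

Δρ = 1025.76 − 1025.41 = 0.35 kg m⁻³ over Δz = 88.1 − 69.1 = 19 m.
N² = (9.81/1025) × (0.35/19) = 1.7630 × 10⁻⁴ s⁻² ≈ 1.76 × 10⁻⁴ s⁻².

1.76 × 10⁻⁴ s⁻²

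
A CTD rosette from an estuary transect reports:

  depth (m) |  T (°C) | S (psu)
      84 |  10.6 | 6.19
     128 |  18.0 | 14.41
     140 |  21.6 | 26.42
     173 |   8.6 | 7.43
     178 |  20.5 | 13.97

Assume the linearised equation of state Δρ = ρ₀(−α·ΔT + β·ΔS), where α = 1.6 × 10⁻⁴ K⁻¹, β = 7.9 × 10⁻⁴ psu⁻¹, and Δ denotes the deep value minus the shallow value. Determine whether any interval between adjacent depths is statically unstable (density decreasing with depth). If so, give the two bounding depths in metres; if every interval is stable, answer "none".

Evaluate Δρ/ρ₀ = −αΔT + βΔS across each adjacent pair:
  84–128 m: −αΔT+βΔS = −(1.6 × 10⁻⁴)(+7.4)+(7.9 × 10⁻⁴)(+8.22) = 5.3 × 10⁻³ → stable
  128–140 m: −αΔT+βΔS = −(1.6 × 10⁻⁴)(+3.6)+(7.9 × 10⁻⁴)(+12.01) = 8.9 × 10⁻³ → stable
  140–173 m: −αΔT+βΔS = −(1.6 × 10⁻⁴)(-13.0)+(7.9 × 10⁻⁴)(-18.99) = -0.013 → UNSTABLE
  173–178 m: −αΔT+βΔS = −(1.6 × 10⁻⁴)(+11.9)+(7.9 × 10⁻⁴)(+6.54) = 3.3 × 10⁻³ → stable
The 140–173 m interval has Δρ < 0: lighter water underlies denser water.

140–173 m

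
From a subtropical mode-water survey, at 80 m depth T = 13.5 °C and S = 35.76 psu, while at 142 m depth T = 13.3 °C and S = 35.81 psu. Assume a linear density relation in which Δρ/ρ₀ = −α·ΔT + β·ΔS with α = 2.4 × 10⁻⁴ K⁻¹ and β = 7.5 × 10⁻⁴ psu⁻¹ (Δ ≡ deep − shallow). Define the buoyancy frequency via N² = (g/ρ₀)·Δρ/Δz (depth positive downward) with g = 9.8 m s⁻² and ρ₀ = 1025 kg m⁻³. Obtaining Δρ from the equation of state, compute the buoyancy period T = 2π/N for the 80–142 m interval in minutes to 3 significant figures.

ΔT = -0.2 K, ΔS = +0.05 psu (deep − shallow).
Δρ/ρ₀ = −αΔT + βΔS = 4.80 × 10⁻⁵ + 3.75 × 10⁻⁵ = 8.55 × 10⁻⁵, so Δρ ≈ 0.08764 kg m⁻³.
N² = (g/ρ₀)·Δρ/Δz = g·(Δρ/ρ₀)/Δz = 9.8 × 8.55 × 10⁻⁵ / 62 = 1.3515 × 10⁻⁵ s⁻².
N = √(1.3515 × 10⁻⁵) = 3.6763 × 10⁻³ rad s⁻¹ → T = 2π/N = 1.7091 × 10³ s = 28.485 min ≈ 28.5 min.

28.5 min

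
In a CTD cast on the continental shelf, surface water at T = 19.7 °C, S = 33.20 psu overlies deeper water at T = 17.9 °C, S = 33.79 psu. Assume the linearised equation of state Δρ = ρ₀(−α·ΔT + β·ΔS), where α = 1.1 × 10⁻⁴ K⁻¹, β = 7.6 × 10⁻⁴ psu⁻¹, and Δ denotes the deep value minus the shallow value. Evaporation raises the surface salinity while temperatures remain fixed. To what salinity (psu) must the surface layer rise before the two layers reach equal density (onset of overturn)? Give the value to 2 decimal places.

34.05 psu

Neutral buoyancy requires −α(T_deep − T_surf) + β(S_deep − S_surf′) = 0.
S_surf′ = S_deep − (α/β)·ΔT = 33.79 − (1.1 × 10⁻⁴/7.6 × 10⁻⁴)·(-1.8) = 34.0505 psu.
Increase required: 34.0505 − 33.20 = 0.8505 psu.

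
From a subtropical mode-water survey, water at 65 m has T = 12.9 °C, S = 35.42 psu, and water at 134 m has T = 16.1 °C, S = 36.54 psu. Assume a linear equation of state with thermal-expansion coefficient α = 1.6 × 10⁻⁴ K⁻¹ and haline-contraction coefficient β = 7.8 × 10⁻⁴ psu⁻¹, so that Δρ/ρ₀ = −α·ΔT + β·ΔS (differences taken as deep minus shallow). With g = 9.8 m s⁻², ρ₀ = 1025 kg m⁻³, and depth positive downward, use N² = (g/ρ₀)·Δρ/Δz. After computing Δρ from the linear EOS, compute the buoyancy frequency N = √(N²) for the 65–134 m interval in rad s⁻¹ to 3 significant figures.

7.17 × 10⁻³ rad s⁻¹

ΔT = +3.2 K, ΔS = +1.12 psu (deep − shallow).
Δρ/ρ₀ = −αΔT + βΔS = -5.12 × 10⁻⁴ + 8.736 × 10⁻⁴ = 3.616 × 10⁻⁴, so Δρ ≈ 0.3706 kg m⁻³.
N² = (g/ρ₀)·Δρ/Δz = g·(Δρ/ρ₀)/Δz = 9.8 × 3.616 × 10⁻⁴ / 69 = 5.1358 × 10⁻⁵ s⁻².
N = √(5.1358 × 10⁻⁵) = 7.1664 × 10⁻³ rad s⁻¹ ≈ 7.17 × 10⁻³ rad s⁻¹.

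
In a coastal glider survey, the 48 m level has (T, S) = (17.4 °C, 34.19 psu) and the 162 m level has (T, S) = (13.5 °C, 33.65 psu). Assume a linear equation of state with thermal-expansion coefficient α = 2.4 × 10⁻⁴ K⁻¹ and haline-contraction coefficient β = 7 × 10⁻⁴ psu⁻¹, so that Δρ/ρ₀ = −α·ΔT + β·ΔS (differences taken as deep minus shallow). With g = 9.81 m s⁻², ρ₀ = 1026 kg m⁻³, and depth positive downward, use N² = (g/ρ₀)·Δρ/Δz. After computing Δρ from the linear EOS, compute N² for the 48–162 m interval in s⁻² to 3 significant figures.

ΔT = -3.9 K, ΔS = -0.54 psu (deep − shallow).
Δρ/ρ₀ = −αΔT + βΔS = 9.36 × 10⁻⁴ − 3.78 × 10⁻⁴ = 5.58 × 10⁻⁴, so Δρ ≈ 0.5725 kg m⁻³.
N² = (g/ρ₀)·Δρ/Δz = g·(Δρ/ρ₀)/Δz = 9.81 × 5.58 × 10⁻⁴ / 114 = 4.8017 × 10⁻⁵ s⁻² ≈ 4.80 × 10⁻⁵ s⁻².

4.80 × 10⁻⁵ s⁻²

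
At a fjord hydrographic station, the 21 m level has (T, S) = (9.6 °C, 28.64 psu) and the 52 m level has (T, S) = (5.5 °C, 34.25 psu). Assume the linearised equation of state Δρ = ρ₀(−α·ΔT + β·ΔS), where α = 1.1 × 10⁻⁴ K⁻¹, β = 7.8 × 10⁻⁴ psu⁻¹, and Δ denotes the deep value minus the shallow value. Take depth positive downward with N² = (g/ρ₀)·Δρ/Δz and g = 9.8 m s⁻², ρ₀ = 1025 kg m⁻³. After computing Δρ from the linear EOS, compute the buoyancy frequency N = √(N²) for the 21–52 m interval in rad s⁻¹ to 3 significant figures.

ΔT = -4.1 K, ΔS = +5.61 psu (deep − shallow).
Δρ/ρ₀ = −αΔT + βΔS = 4.51 × 10⁻⁴ + 4.3758 × 10⁻³ = 4.8268 × 10⁻³, so Δρ ≈ 4.947 kg m⁻³.
N² = (g/ρ₀)·Δρ/Δz = g·(Δρ/ρ₀)/Δz = 9.8 × 4.8268 × 10⁻³ / 31 = 1.5259 × 10⁻³ s⁻².
N = √(1.5259 × 10⁻³) = 0.039063 rad s⁻¹ ≈ 0.0391 rad s⁻¹.

0.0391 rad s⁻¹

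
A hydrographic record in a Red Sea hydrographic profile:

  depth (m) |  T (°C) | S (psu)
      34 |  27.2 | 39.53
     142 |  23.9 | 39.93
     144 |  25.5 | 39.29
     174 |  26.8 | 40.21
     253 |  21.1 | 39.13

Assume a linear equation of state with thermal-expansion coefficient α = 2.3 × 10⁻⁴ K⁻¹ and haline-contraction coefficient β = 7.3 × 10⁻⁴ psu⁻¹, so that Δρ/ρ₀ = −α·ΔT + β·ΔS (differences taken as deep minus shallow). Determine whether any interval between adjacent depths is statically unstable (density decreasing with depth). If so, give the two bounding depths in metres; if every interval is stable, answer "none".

Evaluate Δρ/ρ₀ = −αΔT + βΔS across each adjacent pair:
  34–142 m: −αΔT+βΔS = −(2.3 × 10⁻⁴)(-3.3)+(7.3 × 10⁻⁴)(+0.40) = 1.1 × 10⁻³ → stable
  142–144 m: −αΔT+βΔS = −(2.3 × 10⁻⁴)(+1.6)+(7.3 × 10⁻⁴)(-0.64) = -8.4 × 10⁻⁴ → UNSTABLE
  144–174 m: −αΔT+βΔS = −(2.3 × 10⁻⁴)(+1.3)+(7.3 × 10⁻⁴)(+0.92) = 3.7 × 10⁻⁴ → stable
  174–253 m: −αΔT+βΔS = −(2.3 × 10⁻⁴)(-5.7)+(7.3 × 10⁻⁴)(-1.08) = 5.2 × 10⁻⁴ → stable
The 142–144 m interval has Δρ < 0: lighter water underlies denser water.

142–144 m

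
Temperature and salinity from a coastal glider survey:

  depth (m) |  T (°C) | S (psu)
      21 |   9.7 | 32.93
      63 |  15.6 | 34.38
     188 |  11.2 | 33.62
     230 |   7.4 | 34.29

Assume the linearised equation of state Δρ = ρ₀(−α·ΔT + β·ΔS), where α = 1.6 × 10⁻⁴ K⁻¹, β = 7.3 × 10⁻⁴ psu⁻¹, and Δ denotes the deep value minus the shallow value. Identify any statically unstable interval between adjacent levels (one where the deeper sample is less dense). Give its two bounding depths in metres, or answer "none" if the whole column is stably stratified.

Evaluate Δρ/ρ₀ = −αΔT + βΔS across each adjacent pair:
  21–63 m: −αΔT+βΔS = −(1.6 × 10⁻⁴)(+5.9)+(7.3 × 10⁻⁴)(+1.45) = 1.1 × 10⁻⁴ → stable
  63–188 m: −αΔT+βΔS = −(1.6 × 10⁻⁴)(-4.4)+(7.3 × 10⁻⁴)(-0.76) = 1.5 × 10⁻⁴ → stable
  188–230 m: −αΔT+βΔS = −(1.6 × 10⁻⁴)(-3.8)+(7.3 × 10⁻⁴)(+0.67) = 1.1 × 10⁻³ → stable
Every interval has Δρ > 0: the column is stably stratified throughout.

none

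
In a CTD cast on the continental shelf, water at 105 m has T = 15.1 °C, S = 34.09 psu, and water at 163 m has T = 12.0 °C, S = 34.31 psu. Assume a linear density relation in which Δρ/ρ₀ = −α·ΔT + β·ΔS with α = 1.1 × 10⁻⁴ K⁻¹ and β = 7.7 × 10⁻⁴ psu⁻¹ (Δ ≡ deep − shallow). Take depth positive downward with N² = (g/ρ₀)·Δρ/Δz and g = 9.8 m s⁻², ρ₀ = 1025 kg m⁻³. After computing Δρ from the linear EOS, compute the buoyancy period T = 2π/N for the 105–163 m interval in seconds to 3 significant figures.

677 s

ΔT = -3.1 K, ΔS = +0.22 psu (deep − shallow).
Δρ/ρ₀ = −αΔT + βΔS = 3.41 × 10⁻⁴ + 1.694 × 10⁻⁴ = 5.104 × 10⁻⁴, so Δρ ≈ 0.5232 kg m⁻³.
N² = (g/ρ₀)·Δρ/Δz = g·(Δρ/ρ₀)/Δz = 9.8 × 5.104 × 10⁻⁴ / 58 = 8.6240 × 10⁻⁵ s⁻².
N = √(8.6240 × 10⁻⁵) = 9.2865 × 10⁻³ rad s⁻¹ → T = 2π/N = 676.59 s ≈ 677 s.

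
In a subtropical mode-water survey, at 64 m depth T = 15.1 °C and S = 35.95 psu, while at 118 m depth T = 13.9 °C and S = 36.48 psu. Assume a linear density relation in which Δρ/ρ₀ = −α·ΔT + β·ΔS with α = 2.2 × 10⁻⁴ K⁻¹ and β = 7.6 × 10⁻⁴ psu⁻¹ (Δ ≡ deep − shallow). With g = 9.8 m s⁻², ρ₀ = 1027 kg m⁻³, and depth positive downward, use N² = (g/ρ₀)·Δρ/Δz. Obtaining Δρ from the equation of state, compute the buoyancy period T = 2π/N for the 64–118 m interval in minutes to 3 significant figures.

9.52 min

ΔT = -1.2 K, ΔS = +0.53 psu (deep − shallow).
Δρ/ρ₀ = −αΔT + βΔS = 2.64 × 10⁻⁴ + 4.028 × 10⁻⁴ = 6.668 × 10⁻⁴, so Δρ ≈ 0.6848 kg m⁻³.
N² = (g/ρ₀)·Δρ/Δz = g·(Δρ/ρ₀)/Δz = 9.8 × 6.668 × 10⁻⁴ / 54 = 1.2101 × 10⁻⁴ s⁻².
N = √(1.2101 × 10⁻⁴) = 0.011000 rad s⁻¹ → T = 2π/N = 571.20 s = 9.5200 min ≈ 9.52 min.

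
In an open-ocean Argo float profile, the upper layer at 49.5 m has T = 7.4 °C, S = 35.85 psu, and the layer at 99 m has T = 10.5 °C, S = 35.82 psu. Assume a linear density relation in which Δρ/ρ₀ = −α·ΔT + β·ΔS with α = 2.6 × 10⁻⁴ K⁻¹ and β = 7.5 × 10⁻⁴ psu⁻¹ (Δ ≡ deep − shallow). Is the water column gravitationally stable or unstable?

ΔT = 10.5 − 7.4 = +3.1 K and ΔS = 35.82 − 35.85 = -0.03 psu (deep − shallow).
−αΔT = -8.06 × 10⁻⁴; βΔS = -2.25 × 10⁻⁵; sum Δρ/ρ₀ = -8.285 × 10⁻⁴.
Δρ/ρ₀ < 0, so Δρ < 0: deeper water is lighter → statically unstable; the column would overturn.

unstable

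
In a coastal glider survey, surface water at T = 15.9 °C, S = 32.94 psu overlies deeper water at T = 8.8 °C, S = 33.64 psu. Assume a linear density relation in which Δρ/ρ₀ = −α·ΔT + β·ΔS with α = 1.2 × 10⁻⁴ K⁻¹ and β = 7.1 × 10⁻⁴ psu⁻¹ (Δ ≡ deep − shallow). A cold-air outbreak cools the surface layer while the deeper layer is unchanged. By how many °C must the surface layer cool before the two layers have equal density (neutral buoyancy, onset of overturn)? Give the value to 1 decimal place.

11.2 °C

Neutral buoyancy requires Δρ = 0, i.e. −α(T_deep − T_surf′) + β(S_deep − S_surf) = 0.
T_surf′ = T_deep − (β/α)·ΔS = 8.8 − (7.1 × 10⁻⁴/1.2 × 10⁻⁴)·(+0.70) = 4.658 °C.
Cooling required: 15.9 − (4.658) = 11.242 °C.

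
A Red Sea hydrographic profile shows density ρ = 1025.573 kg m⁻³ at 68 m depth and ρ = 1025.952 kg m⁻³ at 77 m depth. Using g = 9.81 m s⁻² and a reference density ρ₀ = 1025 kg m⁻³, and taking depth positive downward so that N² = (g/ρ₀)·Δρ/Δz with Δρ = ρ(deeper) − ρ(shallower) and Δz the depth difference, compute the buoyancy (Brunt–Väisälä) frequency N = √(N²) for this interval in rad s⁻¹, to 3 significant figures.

0.0201 rad s⁻¹

Δρ = 1025.952 − 1025.573 = 0.379 kg m⁻³ over Δz = 77 − 68 = 9 m.
N² = (9.81/1025) × (0.379/9) = 4.0303 × 10⁻⁴ s⁻².
N = √(4.0303 × 10⁻⁴) = 0.020076 rad s⁻¹ ≈ 0.0201 rad s⁻¹.
Since Δρ > 0 the layer is stably stratified.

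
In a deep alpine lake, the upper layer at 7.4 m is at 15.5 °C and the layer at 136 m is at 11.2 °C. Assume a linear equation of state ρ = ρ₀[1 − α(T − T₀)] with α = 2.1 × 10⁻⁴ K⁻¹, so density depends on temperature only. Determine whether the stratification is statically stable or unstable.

ΔT = 11.2 − 15.5 = -4.3 K, so Δρ/ρ₀ = −αΔT = 9.03 × 10⁻⁴.
Δρ/ρ₀ > 0, so Δρ > 0: deeper water is denser → statically stable.

stable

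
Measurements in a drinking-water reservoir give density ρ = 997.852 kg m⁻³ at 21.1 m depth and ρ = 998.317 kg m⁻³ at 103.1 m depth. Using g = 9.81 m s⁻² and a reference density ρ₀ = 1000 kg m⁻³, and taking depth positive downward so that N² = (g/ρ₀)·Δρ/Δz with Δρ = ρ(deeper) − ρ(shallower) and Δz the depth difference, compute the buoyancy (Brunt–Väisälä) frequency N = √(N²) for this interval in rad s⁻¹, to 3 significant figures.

Δρ = 998.317 − 997.852 = 0.465 kg m⁻³ over Δz = 103.1 − 21.1 = 82 m.
N² = (9.81/1000) × (0.465/82) = 5.5630 × 10⁻⁵ s⁻².
N = √(5.5630 × 10⁻⁵) = 7.4586 × 10⁻³ rad s⁻¹ ≈ 7.46 × 10⁻³ rad s⁻¹.
Since Δρ > 0 the layer is stably stratified.

7.46 × 10⁻³ rad s⁻¹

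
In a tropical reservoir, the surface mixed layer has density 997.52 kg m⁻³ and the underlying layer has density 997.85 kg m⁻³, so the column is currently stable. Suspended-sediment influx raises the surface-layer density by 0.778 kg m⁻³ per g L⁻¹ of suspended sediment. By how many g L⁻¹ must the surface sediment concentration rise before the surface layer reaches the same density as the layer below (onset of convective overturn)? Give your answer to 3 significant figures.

0.424 g L⁻¹

Density deficit of the surface layer: 997.85 − 997.52 = 0.33 kg m⁻³.
Required change = 0.33 / 0.778 = 0.424 g L⁻¹.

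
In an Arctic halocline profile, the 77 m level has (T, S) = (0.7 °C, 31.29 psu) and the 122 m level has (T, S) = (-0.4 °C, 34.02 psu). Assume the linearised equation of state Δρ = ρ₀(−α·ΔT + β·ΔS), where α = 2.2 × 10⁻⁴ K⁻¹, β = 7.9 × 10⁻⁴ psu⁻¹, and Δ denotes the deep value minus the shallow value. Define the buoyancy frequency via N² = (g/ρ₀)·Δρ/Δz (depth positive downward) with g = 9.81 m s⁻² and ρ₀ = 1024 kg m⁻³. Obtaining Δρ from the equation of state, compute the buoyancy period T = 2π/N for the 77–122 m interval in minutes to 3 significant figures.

4.58 min

ΔT = -1.1 K, ΔS = +2.73 psu (deep − shallow).
Δρ/ρ₀ = −αΔT + βΔS = 2.42 × 10⁻⁴ + 2.1567 × 10⁻³ = 2.3987 × 10⁻³, so Δρ ≈ 2.456 kg m⁻³.
N² = (g/ρ₀)·Δρ/Δz = g·(Δρ/ρ₀)/Δz = 9.81 × 2.3987 × 10⁻³ / 45 = 5.2292 × 10⁻⁴ s⁻².
N = √(5.2292 × 10⁻⁴) = 0.022867 rad s⁻¹ → T = 2π/N = 274.77 s = 4.5795 min ≈ 4.58 min.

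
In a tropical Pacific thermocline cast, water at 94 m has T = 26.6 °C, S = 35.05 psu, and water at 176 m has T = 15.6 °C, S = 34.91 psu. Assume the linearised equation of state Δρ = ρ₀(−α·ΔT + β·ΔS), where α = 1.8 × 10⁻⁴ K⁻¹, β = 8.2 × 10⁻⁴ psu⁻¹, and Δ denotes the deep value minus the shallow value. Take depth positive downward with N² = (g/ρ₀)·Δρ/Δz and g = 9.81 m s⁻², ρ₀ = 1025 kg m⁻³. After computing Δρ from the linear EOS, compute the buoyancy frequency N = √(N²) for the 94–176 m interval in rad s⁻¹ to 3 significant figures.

ΔT = -11.0 K, ΔS = -0.14 psu (deep − shallow).
Δρ/ρ₀ = −αΔT + βΔS = 1.98 × 10⁻³ − 1.148 × 10⁻⁴ = 1.8652 × 10⁻³, so Δρ ≈ 1.912 kg m⁻³.
N² = (g/ρ₀)·Δρ/Δz = g·(Δρ/ρ₀)/Δz = 9.81 × 1.8652 × 10⁻³ / 82 = 2.2314 × 10⁻⁴ s⁻².
N = √(2.2314 × 10⁻⁴) = 0.014938 rad s⁻¹ ≈ 0.0149 rad s⁻¹.

0.0149 rad s⁻¹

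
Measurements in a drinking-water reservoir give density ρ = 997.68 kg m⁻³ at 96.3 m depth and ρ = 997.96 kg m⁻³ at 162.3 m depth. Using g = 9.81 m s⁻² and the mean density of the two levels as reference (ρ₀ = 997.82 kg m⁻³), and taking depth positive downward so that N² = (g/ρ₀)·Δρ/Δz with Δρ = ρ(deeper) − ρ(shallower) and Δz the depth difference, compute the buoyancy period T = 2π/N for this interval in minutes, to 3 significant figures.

Δρ = 997.96 − 997.68 = 0.28 kg m⁻³ over Δz = 162.3 − 96.3 = 66 m.
N² = (9.81/997.82) × (0.28/66) = 4.1709 × 10⁻⁵ s⁻².
N = √(4.1709 × 10⁻⁵) = 6.4583 × 10⁻³ rad s⁻¹, so T = 2π/N = 972.89 s = 16.215 min ≈ 16.2 min.
A positive N² confirms static stability across the interval.

16.2 min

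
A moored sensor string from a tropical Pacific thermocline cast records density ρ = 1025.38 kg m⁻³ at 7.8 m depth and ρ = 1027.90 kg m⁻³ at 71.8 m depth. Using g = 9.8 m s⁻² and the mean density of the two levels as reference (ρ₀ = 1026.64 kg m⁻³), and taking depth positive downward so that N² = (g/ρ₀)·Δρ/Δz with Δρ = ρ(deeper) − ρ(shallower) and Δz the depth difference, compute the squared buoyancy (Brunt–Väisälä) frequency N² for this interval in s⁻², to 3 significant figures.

Δρ = 1027.90 − 1025.38 = 2.52 kg m⁻³ over Δz = 71.8 − 7.8 = 64 m.
N² = (9.8/1026.64) × (2.52/64) = 3.7586 × 10⁻⁴ s⁻² ≈ 3.76 × 10⁻⁴ s⁻².

3.76 × 10⁻⁴ s⁻²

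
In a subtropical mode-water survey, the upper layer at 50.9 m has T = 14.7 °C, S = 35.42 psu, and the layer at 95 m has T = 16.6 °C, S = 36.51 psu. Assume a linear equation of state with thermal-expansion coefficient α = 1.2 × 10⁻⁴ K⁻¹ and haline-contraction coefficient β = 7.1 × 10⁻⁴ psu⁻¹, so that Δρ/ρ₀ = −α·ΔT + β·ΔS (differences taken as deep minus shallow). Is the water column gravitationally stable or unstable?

stable

ΔT = 16.6 − 14.7 = +1.9 K and ΔS = 36.51 − 35.42 = +1.09 psu (deep − shallow).
−αΔT = -2.28 × 10⁻⁴; βΔS = 7.739 × 10⁻⁴; sum Δρ/ρ₀ = 5.459 × 10⁻⁴.
Δρ/ρ₀ > 0, so Δρ > 0: deeper water is denser → statically stable.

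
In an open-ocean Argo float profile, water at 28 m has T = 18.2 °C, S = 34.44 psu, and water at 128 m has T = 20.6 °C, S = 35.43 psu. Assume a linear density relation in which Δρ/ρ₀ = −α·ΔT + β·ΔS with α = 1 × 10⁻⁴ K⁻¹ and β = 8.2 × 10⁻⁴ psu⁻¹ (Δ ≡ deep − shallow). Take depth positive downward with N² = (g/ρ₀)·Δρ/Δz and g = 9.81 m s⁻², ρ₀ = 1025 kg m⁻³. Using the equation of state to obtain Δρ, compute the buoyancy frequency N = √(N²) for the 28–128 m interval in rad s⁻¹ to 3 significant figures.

ΔT = +2.4 K, ΔS = +0.99 psu (deep − shallow).
Δρ/ρ₀ = −αΔT + βΔS = -2.40 × 10⁻⁴ + 8.118 × 10⁻⁴ = 5.718 × 10⁻⁴, so Δρ ≈ 0.5861 kg m⁻³.
N² = (g/ρ₀)·Δρ/Δz = g·(Δρ/ρ₀)/Δz = 9.81 × 5.718 × 10⁻⁴ / 100 = 5.6094 × 10⁻⁵ s⁻².
N = √(5.6094 × 10⁻⁵) = 7.4896 × 10⁻³ rad s⁻¹ ≈ 7.49 × 10⁻³ rad s⁻¹.

7.49 × 10⁻³ rad s⁻¹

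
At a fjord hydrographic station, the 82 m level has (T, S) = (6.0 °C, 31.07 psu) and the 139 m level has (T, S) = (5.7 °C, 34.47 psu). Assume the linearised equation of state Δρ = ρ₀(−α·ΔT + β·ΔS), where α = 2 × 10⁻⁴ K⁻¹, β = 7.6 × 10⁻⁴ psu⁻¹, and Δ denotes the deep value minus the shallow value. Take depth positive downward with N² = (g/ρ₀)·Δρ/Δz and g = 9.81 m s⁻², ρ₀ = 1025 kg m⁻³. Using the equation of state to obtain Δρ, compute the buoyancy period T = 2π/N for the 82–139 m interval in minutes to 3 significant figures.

4.91 min

ΔT = -0.3 K, ΔS = +3.40 psu (deep − shallow).
Δρ/ρ₀ = −αΔT + βΔS = 6.00 × 10⁻⁵ + 2.584 × 10⁻³ = 2.644 × 10⁻³, so Δρ ≈ 2.710 kg m⁻³.
N² = (g/ρ₀)·Δρ/Δz = g·(Δρ/ρ₀)/Δz = 9.81 × 2.644 × 10⁻³ / 57 = 4.5505 × 10⁻⁴ s⁻².
N = √(4.5505 × 10⁻⁴) = 0.021332 rad s⁻¹ → T = 2π/N = 294.54 s = 4.9090 min ≈ 4.91 min.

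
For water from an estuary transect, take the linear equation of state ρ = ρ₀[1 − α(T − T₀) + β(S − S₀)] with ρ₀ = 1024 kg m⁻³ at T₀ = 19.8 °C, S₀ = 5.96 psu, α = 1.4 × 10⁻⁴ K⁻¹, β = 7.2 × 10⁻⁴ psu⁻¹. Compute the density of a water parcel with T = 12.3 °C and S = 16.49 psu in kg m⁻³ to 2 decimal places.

T − T₀ = -7.5 K, S − S₀ = +10.53 psu.
Bracket = 1 − α·(-7.5) + β·(+10.53) = 1 + (8.6316 × 10⁻³) = 1.0086316.
ρ = 1024 × 1.0086316 = 1032.84 kg m⁻³.

1032.84 kg m⁻³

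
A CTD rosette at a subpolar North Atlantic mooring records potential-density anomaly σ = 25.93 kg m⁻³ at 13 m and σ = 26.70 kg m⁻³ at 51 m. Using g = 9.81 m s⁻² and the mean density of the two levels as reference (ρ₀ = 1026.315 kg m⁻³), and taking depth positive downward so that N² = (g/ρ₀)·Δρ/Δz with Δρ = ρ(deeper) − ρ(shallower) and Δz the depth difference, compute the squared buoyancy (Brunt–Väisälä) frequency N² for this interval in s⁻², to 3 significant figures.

Δρ = 1026.70 − 1025.93 = 0.77 kg m⁻³ over Δz = 51 − 13 = 38 m.
N² = (9.81/1026.315) × (0.77/38) = 1.9368 × 10⁻⁴ s⁻² ≈ 1.94 × 10⁻⁴ s⁻².
A positive N² confirms static stability across the interval.

1.94 × 10⁻⁴ s⁻²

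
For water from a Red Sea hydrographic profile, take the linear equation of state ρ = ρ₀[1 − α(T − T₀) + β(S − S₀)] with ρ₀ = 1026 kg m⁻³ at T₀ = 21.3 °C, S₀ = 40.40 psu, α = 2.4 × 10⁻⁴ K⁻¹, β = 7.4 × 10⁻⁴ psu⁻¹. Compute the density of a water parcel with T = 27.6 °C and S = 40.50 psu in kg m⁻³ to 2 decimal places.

1024.52 kg m⁻³

T − T₀ = +6.3 K, S − S₀ = +0.10 psu.
Bracket = 1 − α·(+6.3) + β·(+0.10) = 1 + (-1.438 × 10⁻³) = 0.9985620.
ρ = 1026 × 0.9985620 = 1024.52 kg m⁻³.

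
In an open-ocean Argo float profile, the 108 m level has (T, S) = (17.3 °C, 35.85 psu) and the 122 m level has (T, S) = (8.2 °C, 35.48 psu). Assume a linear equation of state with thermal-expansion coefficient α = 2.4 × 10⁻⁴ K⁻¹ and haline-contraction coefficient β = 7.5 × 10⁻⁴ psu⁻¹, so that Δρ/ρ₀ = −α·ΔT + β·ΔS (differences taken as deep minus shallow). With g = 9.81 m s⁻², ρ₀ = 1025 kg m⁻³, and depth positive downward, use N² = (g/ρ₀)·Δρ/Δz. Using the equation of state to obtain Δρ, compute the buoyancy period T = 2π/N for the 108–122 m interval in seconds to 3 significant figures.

ΔT = -9.1 K, ΔS = -0.37 psu (deep − shallow).
Δρ/ρ₀ = −αΔT + βΔS = 2.184 × 10⁻³ − 2.775 × 10⁻⁴ = 1.9065 × 10⁻³, so Δρ ≈ 1.954 kg m⁻³.
N² = (g/ρ₀)·Δρ/Δz = g·(Δρ/ρ₀)/Δz = 9.81 × 1.9065 × 10⁻³ / 14 = 1.3359 × 10⁻³ s⁻².
N = √(1.3359 × 10⁻³) = 0.036550 rad s⁻¹ → T = 2π/N = 171.91 s ≈ 172 s.

172 s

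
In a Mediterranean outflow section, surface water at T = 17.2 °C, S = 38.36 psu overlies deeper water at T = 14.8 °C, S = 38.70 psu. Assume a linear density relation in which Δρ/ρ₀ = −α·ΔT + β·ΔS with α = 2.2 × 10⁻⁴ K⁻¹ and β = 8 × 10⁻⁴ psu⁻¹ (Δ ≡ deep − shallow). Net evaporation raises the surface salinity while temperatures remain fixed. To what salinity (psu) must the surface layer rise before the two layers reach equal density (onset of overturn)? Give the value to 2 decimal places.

39.36 psu

Neutral buoyancy requires −α(T_deep − T_surf) + β(S_deep − S_surf′) = 0.
S_surf′ = S_deep − (α/β)·ΔT = 38.70 − (2.2 × 10⁻⁴/8 × 10⁻⁴)·(-2.4) = 39.3600 psu.
Increase required: 39.3600 − 38.36 = 1.0000 psu.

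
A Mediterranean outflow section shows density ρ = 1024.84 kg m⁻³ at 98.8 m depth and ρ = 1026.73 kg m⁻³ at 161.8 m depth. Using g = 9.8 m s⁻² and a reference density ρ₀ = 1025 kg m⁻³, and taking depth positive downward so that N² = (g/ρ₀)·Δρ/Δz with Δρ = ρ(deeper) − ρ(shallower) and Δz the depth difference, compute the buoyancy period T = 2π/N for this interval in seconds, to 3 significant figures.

Δρ = 1026.73 − 1024.84 = 1.89 kg m⁻³ over Δz = 161.8 − 98.8 = 63 m.
N² = (9.8/1025) × (1.89/63) = 2.8683 × 10⁻⁴ s⁻².
N = √(2.8683 × 10⁻⁴) = 0.016936 rad s⁻¹, so T = 2π/N = 371.00 s ≈ 371 s.

371 s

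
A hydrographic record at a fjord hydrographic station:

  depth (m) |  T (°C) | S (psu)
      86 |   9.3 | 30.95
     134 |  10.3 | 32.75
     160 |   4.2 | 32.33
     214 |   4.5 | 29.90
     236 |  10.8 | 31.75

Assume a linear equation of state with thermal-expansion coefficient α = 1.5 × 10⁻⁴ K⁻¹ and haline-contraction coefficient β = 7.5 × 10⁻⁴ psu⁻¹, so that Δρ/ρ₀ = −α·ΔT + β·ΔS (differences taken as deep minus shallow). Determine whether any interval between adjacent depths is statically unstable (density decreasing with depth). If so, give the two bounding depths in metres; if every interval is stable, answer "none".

Evaluate Δρ/ρ₀ = −αΔT + βΔS across each adjacent pair:
  86–134 m: −αΔT+βΔS = −(1.5 × 10⁻⁴)(+1.0)+(7.5 × 10⁻⁴)(+1.80) = 1.2 × 10⁻³ → stable
  134–160 m: −αΔT+βΔS = −(1.5 × 10⁻⁴)(-6.1)+(7.5 × 10⁻⁴)(-0.42) = 6.0 × 10⁻⁴ → stable
  160–214 m: −αΔT+βΔS = −(1.5 × 10⁻⁴)(+0.3)+(7.5 × 10⁻⁴)(-2.43) = -1.9 × 10⁻³ → UNSTABLE
  214–236 m: −αΔT+βΔS = −(1.5 × 10⁻⁴)(+6.3)+(7.5 × 10⁻⁴)(+1.85) = 4.4 × 10⁻⁴ → stable
The 160–214 m interval has Δρ < 0: lighter water underlies denser water.

160–214 m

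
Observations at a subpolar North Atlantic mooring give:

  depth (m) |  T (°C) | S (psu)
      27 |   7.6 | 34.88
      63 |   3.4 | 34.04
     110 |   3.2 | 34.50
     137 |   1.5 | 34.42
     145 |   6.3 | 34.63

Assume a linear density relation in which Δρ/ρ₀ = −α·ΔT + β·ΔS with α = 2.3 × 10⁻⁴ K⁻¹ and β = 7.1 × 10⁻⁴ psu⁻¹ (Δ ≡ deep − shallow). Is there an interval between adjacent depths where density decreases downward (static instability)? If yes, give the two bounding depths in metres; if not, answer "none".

Evaluate Δρ/ρ₀ = −αΔT + βΔS across each adjacent pair:
  27–63 m: −αΔT+βΔS = −(2.3 × 10⁻⁴)(-4.2)+(7.1 × 10⁻⁴)(-0.84) = 3.7 × 10⁻⁴ → stable
  63–110 m: −αΔT+βΔS = −(2.3 × 10⁻⁴)(-0.2)+(7.1 × 10⁻⁴)(+0.46) = 3.7 × 10⁻⁴ → stable
  110–137 m: −αΔT+βΔS = −(2.3 × 10⁻⁴)(-1.7)+(7.1 × 10⁻⁴)(-0.08) = 3.3 × 10⁻⁴ → stable
  137–145 m: −αΔT+βΔS = −(2.3 × 10⁻⁴)(+4.8)+(7.1 × 10⁻⁴)(+0.21) = -9.5 × 10⁻⁴ → UNSTABLE
The 137–145 m interval has Δρ < 0: lighter water underlies denser water.

137–145 m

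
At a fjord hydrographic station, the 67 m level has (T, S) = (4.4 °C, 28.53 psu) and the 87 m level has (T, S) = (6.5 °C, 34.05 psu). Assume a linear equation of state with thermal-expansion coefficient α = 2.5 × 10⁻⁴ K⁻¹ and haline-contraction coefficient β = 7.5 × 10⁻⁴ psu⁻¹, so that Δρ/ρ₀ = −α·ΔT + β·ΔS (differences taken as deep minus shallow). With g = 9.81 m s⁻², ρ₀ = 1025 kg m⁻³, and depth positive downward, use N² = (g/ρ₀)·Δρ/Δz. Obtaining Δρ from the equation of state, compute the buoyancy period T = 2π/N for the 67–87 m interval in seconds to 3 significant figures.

ΔT = +2.1 K, ΔS = +5.52 psu (deep − shallow).
Δρ/ρ₀ = −αΔT + βΔS = -5.25 × 10⁻⁴ + 4.14 × 10⁻³ = 3.615 × 10⁻³, so Δρ ≈ 3.705 kg m⁻³.
N² = (g/ρ₀)·Δρ/Δz = g·(Δρ/ρ₀)/Δz = 9.81 × 3.615 × 10⁻³ / 20 = 1.7732 × 10⁻³ s⁻².
N = √(1.7732 × 10⁻³) = 0.042109 rad s⁻¹ → T = 2π/N = 149.21 s ≈ 149 s.

149 s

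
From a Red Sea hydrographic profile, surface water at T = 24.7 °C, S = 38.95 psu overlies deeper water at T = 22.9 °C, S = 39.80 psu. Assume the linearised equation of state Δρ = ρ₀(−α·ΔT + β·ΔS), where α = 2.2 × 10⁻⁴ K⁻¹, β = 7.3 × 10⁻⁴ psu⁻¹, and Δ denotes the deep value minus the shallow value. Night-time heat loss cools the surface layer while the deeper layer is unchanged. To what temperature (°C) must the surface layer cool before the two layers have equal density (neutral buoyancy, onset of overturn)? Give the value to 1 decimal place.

Neutral buoyancy requires Δρ = 0, i.e. −α(T_deep − T_surf′) + β(S_deep − S_surf) = 0.
T_surf′ = T_deep − (β/α)·ΔS = 22.9 − (7.3 × 10⁻⁴/2.2 × 10⁻⁴)·(+0.85) = 20.080 °C.
Cooling required: 24.7 − (20.080) = 4.620 °C.

20.1 °C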